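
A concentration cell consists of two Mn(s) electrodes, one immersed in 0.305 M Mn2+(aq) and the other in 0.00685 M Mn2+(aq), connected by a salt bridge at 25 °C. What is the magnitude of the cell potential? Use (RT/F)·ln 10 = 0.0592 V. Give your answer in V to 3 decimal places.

For a concentration cell E°cell = 0, since both electrodes use the same couple.
The compartment with the higher Mn2+(aq) concentration (0.305 M) acts as the cathode; ions are reduced there and produced at the dilute (0.00685 M) anode.
With n = 2, Ecell = −(0.0592/2)·log([dilute]/[conc]) = −(0.0592/2)·log(0.00685/0.305) = +0.049 V.

0.049 V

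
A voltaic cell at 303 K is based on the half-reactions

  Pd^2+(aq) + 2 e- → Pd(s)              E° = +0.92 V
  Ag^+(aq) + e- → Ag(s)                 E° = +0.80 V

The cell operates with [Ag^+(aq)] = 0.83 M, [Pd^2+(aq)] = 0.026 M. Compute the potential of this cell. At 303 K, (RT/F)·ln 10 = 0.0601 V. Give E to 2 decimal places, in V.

Since E°(Pd²⁺/Pd) > E°(Ag⁺/Ag), Pd²⁺/Pd serves as the cathode.
E°cell = E°cat − E°an = +0.92 − (+0.80) = +0.12 V; n = 2.
Balancing gives Pd^2+(aq) + 2 Ag(s) → Pd(s) + 2 Ag^+(aq); hence Q = [Ag^+(aq)]^2 / [Pd^2+(aq)] = 26.5 (log Q = 1.423).
E = E° − (0.0601/n)·log Q = +0.12 − (0.0601/2)(1.423) = +0.08 V.

+0.08 V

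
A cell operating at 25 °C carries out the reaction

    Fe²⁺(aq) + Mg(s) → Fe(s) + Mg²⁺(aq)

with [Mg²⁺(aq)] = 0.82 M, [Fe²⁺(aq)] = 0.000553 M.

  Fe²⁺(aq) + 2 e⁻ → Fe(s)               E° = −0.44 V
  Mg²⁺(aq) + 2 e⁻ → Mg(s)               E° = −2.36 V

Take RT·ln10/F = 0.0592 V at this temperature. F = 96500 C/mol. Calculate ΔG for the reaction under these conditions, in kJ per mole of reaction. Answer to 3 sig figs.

−352 kJ/mol

The standard cell potential is −0.44 − (−2.36) = +1.92 V, with n = 2 electrons in the balanced equation.
The reaction quotient is [Mg²⁺(aq)] / [Fe²⁺(aq)] = 1.48×10^3; by Nernst, E = +1.92 − (0.0592/2)(3.171) = +1.8261 V.
Finally ΔG = −nFE = −(2)(96500 C/mol)(+1.8261 V) = −352 kJ/mol.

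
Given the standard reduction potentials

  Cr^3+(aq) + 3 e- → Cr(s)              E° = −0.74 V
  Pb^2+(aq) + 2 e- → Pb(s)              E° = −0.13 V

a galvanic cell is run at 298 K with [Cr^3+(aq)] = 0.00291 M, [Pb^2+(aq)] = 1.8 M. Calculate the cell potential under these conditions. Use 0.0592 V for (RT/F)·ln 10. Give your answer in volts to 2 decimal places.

+0.67 V

Pb²⁺/Pb is reduced (cathode, E° = −0.13 V) and Cr³⁺/Cr is oxidized (anode).
The standard potential is −0.13 − (−0.74) = +0.61 V and the balanced reaction transfers n = 6 electrons.
For the overall reaction 3 Pb^2+(aq) + 2 Cr(s) → 3 Pb(s) + 2 Cr^3+(aq), Q = [Cr^3+(aq)]^2 / [Pb^2+(aq)]^3 = 1.45×10^−6, giving log Q = −5.838.
Applying E = E° − (RT ln10/nF)·log Q gives +0.61 − (0.0592/6)(−5.838) = +0.67 V.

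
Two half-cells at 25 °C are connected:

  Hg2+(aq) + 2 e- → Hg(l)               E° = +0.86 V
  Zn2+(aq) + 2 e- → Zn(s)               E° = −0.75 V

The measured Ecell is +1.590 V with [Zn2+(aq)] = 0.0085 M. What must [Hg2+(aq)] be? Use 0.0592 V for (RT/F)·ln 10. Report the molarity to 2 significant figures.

0.0018 M

Hg²⁺/Hg is the cathode (higher E°); E°cell = +0.86 − (−0.75) = +1.61 V with n = 2.
From the Nernst equation, log Q = n(E° − E)/0.0592 = 2·(+1.61 − (+1.590))/0.0592 = 0.676.
Balancing electrons gives Hg2+(aq) + Zn(s) → Hg(l) + Zn2+(aq); thus Q = [Zn2+(aq)] / [Hg2+(aq)].
Isolating [Hg2+(aq)] in Q = 10^{0.676} yields log [Hg2+(aq)] = −2.747, i.e. 0.0018 M.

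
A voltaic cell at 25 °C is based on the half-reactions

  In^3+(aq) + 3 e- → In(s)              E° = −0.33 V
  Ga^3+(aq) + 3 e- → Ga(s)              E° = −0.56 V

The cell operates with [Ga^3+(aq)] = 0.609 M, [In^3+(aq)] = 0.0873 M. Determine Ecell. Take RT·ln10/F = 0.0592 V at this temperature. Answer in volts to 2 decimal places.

Since E°(In³⁺/In) > E°(Ga³⁺/Ga), In³⁺/In serves as the cathode.
The standard potential is −0.33 − (−0.56) = +0.23 V and the balanced reaction transfers n = 3 electrons.
For the overall reaction In^3+(aq) + Ga(s) → In(s) + Ga^3+(aq), Q = [Ga^3+(aq)] / [In^3+(aq)] = 6.98, giving log Q = 0.844.
E = E° − (0.0592/n)·log Q = +0.23 − (0.0592/3)(0.844) = +0.21 V.

+0.21 V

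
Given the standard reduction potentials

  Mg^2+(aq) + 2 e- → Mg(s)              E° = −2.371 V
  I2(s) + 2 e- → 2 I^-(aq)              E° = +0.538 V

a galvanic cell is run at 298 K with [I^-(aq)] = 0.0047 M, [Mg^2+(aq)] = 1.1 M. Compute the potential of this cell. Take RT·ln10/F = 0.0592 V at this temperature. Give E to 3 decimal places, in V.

Since E°(I₂/I⁻) > E°(Mg²⁺/Mg), I₂/I⁻ serves as the cathode.
E°cell = +0.538 − (−2.371) = +2.909 V, with n = 2 electrons transferred.
Balancing gives I2(s) + Mg(s) → 2 I^-(aq) + Mg^2+(aq); hence Q = [I^-(aq)]^2·[Mg^2+(aq)] = 2.43×10^−5 (log Q = −4.614).
Applying E = E° − (RT ln10/nF)·log Q gives +2.909 − (0.0592/2)(−4.614) = +3.046 V.

+3.046 V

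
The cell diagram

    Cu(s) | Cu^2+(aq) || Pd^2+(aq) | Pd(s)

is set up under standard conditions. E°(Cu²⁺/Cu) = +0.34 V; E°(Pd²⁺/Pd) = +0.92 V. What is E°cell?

+0.58 V

By convention the left-hand electrode in cell notation is the anode (oxidation) and the right-hand electrode is the cathode (reduction).
E°cell = E°(right) − E°(left) = +0.92 − (+0.34) = +0.58 V.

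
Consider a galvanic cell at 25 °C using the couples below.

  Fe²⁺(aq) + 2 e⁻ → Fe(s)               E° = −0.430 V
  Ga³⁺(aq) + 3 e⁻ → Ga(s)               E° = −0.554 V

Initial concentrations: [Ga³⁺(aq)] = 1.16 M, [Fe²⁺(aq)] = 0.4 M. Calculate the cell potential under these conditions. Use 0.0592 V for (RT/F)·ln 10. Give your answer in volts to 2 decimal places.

Fe²⁺/Fe is reduced (cathode, E° = −0.430 V) and Ga³⁺/Ga is oxidized (anode).
E°cell = −0.430 − (−0.554) = +0.124 V, with n = 6 electrons transferred.
The balanced reaction is 3 Fe²⁺(aq) + 2 Ga(s) → 3 Fe(s) + 2 Ga³⁺(aq), so Q = [Ga³⁺(aq)]^2 / [Fe²⁺(aq)]^3 = 21 and log Q = 1.323.
By the Nernst equation, E = +0.124 − (0.0592/6)·(1.323) = +0.11 V.

+0.11 V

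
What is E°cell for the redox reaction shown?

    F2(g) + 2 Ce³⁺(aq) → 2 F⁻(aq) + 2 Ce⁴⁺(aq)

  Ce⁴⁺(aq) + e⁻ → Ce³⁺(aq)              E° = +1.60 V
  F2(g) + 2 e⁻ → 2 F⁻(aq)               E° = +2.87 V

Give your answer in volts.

F2(g) gains electrons, so the F₂/F⁻ couple is the cathode; the Ce⁴⁺/Ce³⁺ couple is the anode.
E°cell = E°(cathode) − E°(anode) = +2.87 − (+1.60) = +1.27 V.

+1.27 V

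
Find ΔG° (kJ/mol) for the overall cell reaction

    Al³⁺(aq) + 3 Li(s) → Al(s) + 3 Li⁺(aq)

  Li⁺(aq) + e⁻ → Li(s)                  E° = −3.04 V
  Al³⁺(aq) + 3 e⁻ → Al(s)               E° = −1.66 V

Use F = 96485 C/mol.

In the reaction as written Al³⁺(aq) is reduced, so the Al³⁺/Al couple is the cathode and Li⁺/Li is the anode.
E°cell = −1.66 − (−3.04) = +1.38 V; balancing electrons gives n = 3.
ΔG° = −nFE°cell = −(3)(96485)(+1.38) J/mol = −399 kJ/mol.

−399 kJ/mol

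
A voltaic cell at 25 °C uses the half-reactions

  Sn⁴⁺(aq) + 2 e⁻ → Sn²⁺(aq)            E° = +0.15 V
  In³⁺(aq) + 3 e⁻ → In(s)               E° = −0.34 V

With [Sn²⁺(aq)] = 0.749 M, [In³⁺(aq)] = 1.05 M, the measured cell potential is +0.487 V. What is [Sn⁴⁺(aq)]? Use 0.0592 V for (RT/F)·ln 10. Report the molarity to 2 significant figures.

Sn⁴⁺/Sn²⁺ is the cathode (higher E°); E°cell = +0.15 − (−0.34) = +0.49 V with n = 6.
Since E = E° − (0.0592/n)·log Q, log Q = n(E° − E)/0.0592 = 0.304.
Balancing electrons gives 3 Sn⁴⁺(aq) + 2 In(s) → 3 Sn²⁺(aq) + 2 In³⁺(aq); thus Q = ([Sn²⁺(aq)]^3·[In³⁺(aq)]^2) / [Sn⁴⁺(aq)]^3.
Solving for the unknown gives log [Sn⁴⁺(aq)] = −0.213, so [Sn⁴⁺(aq)] ≈ 0.61 M.

0.61 M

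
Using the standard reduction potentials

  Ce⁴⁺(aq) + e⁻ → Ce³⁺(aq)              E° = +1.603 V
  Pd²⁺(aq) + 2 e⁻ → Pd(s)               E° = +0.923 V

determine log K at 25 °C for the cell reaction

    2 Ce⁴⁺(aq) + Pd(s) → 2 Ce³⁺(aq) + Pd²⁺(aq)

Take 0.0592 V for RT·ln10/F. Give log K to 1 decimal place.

log K = 23.0

The Ce⁴⁺/Ce³⁺ couple is reduced (cathode); E°cell = +1.603 − (+0.923) = +0.680 V with n = 2.
At equilibrium E = 0, so log K = nE°cell / 0.0592 = (2)(+0.680) / 0.0592 = 23.0.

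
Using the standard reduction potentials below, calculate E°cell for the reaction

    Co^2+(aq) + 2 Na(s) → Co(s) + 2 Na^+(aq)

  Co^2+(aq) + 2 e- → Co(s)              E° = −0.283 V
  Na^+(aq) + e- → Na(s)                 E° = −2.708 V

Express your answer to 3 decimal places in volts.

In the reaction as written, Co^2+(aq) is reduced (cathode) and Na^+(aq) is produced by oxidation at the anode.
E°cell = E°(cathode) − E°(anode) = −0.283 − (−2.708) = +2.425 V.
The positive value indicates the reaction is spontaneous as written.

+2.425 V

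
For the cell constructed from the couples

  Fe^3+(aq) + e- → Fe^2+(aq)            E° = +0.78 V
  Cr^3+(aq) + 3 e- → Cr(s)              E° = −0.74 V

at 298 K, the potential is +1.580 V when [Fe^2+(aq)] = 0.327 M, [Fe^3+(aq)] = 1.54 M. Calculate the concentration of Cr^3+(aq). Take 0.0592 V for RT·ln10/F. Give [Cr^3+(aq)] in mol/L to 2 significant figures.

The Fe³⁺/Fe²⁺ couple has the larger reduction potential, so it is the cathode: E°cell = +0.78 − (−0.74) = +1.52 V and n = 3.
Rearranging E = E° − (0.0592/n)·log Q gives log Q = 3(+1.52 − (+1.580))/0.0592 = −3.041.
Balancing electrons gives 3 Fe^3+(aq) + Cr(s) → 3 Fe^2+(aq) + Cr^3+(aq); thus Q = ([Fe^2+(aq)]^3·[Cr^3+(aq)]) / [Fe^3+(aq)]^3.
Solving for the unknown gives log [Cr^3+(aq)] = −1.022, so [Cr^3+(aq)] ≈ 0.095 M.

0.095 M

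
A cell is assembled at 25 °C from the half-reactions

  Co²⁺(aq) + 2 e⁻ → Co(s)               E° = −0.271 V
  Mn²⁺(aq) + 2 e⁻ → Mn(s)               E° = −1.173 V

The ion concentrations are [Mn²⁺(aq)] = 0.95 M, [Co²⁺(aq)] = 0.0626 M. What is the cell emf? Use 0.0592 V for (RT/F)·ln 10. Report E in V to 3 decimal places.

Since E°(Co²⁺/Co) > E°(Mn²⁺/Mn), Co²⁺/Co serves as the cathode.
E°cell = −0.271 − (−1.173) = +0.902 V, with n = 2 electrons transferred.
Balancing gives Co²⁺(aq) + Mn(s) → Co(s) + Mn²⁺(aq); hence Q = [Mn²⁺(aq)] / [Co²⁺(aq)] = 15.2 (log Q = 1.181).
E = E° − (0.0592/n)·log Q = +0.902 − (0.0592/2)(1.181) = +0.867 V.

+0.867 V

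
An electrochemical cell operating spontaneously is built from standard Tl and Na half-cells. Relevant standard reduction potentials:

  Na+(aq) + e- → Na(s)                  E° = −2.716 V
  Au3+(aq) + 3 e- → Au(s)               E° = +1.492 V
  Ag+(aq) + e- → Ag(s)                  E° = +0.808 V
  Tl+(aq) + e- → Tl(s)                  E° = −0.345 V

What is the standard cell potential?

Of the two couples in this cell, the one with the more positive reduction potential is reduced at the cathode: here that is Tl⁺/Tl (−0.345 V); Na⁺/Na (−2.716 V) is the anode.
E°cell = E°(cathode) − E°(anode) = −0.345 − (−2.716) = +2.371 V.

+2.371 V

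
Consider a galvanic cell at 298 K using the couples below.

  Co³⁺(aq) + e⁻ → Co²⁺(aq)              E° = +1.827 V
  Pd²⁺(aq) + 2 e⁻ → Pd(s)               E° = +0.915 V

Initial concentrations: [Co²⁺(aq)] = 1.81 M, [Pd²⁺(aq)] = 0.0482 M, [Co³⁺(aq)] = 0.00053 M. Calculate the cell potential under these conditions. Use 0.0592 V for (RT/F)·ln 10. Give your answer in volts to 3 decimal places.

+0.742 V

Since E°(Co³⁺/Co²⁺) > E°(Pd²⁺/Pd), Co³⁺/Co²⁺ serves as the cathode.
E°cell = +1.827 − (+0.915) = +0.912 V, with n = 2 electrons transferred.
Balancing gives 2 Co³⁺(aq) + Pd(s) → 2 Co²⁺(aq) + Pd²⁺(aq); hence Q = ([Co²⁺(aq)]^2·[Pd²⁺(aq)]) / [Co³⁺(aq)]^2 = 5.62×10^5 (log Q = 5.750).
Applying E = E° − (RT ln10/nF)·log Q gives +0.912 − (0.0592/2)(5.750) = +0.742 V.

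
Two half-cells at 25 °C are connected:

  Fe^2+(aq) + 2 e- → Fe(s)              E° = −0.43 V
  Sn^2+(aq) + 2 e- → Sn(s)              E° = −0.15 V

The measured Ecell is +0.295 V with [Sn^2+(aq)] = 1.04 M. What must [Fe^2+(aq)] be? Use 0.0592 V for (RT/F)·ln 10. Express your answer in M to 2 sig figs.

0.32 M

The Sn²⁺/Sn couple has the larger reduction potential, so it is the cathode: E°cell = −0.15 − (−0.43) = +0.28 V and n = 2.
Rearranging E = E° − (0.0592/n)·log Q gives log Q = 2(+0.28 − (+0.295))/0.0592 = −0.507.
The balanced reaction is Sn^2+(aq) + Fe(s) → Sn(s) + Fe^2+(aq), so Q = [Fe^2+(aq)] / [Sn^2+(aq)].
Substituting the known concentrations and solving, log [Fe^2+(aq)] = −0.490 and [Fe^2+(aq)] = 0.32 M.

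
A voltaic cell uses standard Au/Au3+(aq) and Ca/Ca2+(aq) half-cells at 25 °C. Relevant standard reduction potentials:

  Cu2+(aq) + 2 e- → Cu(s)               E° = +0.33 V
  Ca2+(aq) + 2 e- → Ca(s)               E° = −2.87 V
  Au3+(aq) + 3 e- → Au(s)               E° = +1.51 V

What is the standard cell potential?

+4.38 V

The Au³⁺/Au couple has the higher E°, so Au ion is reduced (cathode) and Ca is oxidized (anode).
E°cell = E°(cathode) − E°(anode) = +1.51 − (−2.87) = +4.38 V.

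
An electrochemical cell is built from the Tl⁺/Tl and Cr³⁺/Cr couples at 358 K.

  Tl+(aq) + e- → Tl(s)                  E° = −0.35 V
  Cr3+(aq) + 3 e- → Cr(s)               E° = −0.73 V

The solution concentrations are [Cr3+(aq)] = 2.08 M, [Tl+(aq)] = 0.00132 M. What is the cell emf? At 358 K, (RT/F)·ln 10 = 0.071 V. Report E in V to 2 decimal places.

The Tl⁺/Tl couple has the more positive E°, so it is the cathode; Cr³⁺/Cr is the anode.
E°cell = E°cat − E°an = −0.35 − (−0.73) = +0.38 V; n = 3.
The balanced reaction is 3 Tl+(aq) + Cr(s) → 3 Tl(s) + Cr3+(aq), so Q = [Cr3+(aq)] / [Tl+(aq)]^3 = 9.04×10^8 and log Q = 8.956.
By the Nernst equation, E = +0.38 − (0.071/3)·(8.956) = +0.17 V.

+0.17 V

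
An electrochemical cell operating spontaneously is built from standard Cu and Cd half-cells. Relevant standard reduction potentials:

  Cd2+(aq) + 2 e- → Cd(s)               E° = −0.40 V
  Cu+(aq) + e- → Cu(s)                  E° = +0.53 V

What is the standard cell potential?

Of the two couples in this cell, the one with the more positive reduction potential is reduced at the cathode: here that is Cu⁺/Cu (+0.53 V); Cd²⁺/Cd (−0.40 V) is the anode.
E°cell = E°(cathode) − E°(anode) = +0.53 − (−0.40) = +0.93 V.

+0.93 V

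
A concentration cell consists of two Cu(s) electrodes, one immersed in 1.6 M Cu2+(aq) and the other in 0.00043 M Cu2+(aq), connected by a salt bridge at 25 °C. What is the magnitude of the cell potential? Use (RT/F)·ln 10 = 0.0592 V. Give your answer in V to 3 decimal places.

0.106 V

For a concentration cell E°cell = 0, since both electrodes use the same couple.
The compartment with the higher Cu2+(aq) concentration (1.6 M) acts as the cathode; ions are reduced there and produced at the dilute (0.00043 M) anode.
With n = 2, Ecell = −(0.0592/2)·log([dilute]/[conc]) = −(0.0592/2)·log(0.00043/1.6) = +0.106 V.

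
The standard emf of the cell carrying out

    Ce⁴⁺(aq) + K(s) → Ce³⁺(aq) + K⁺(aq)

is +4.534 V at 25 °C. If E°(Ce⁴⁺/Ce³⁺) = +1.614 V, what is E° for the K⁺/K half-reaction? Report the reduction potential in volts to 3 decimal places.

−2.920 V

In the reaction as written the Ce⁴⁺/Ce³⁺ couple is reduced (cathode) and K⁺/K is oxidized (anode), so E°cell = E°(Ce⁴⁺/Ce³⁺) − E°(K⁺/K).
E°(K⁺/K) = E°(cathode) − E°cell = +1.614 − (+4.534) = −2.920 V.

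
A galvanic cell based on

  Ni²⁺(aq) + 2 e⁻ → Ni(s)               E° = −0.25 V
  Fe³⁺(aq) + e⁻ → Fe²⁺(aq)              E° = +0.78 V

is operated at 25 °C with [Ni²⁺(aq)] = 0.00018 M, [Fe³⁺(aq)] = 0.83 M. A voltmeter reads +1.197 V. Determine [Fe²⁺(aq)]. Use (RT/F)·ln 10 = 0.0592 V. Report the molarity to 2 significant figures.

With Fe³⁺/Fe²⁺ at the cathode and Ni²⁺/Ni at the anode, E°cell = +0.78 − (−0.25) = +1.03 V (n = 2).
From the Nernst equation, log Q = n(E° − E)/0.0592 = 2·(+1.03 − (+1.197))/0.0592 = −5.642.
For 2 Fe³⁺(aq) + Ni(s) → 2 Fe²⁺(aq) + Ni²⁺(aq), the reaction quotient is Q = ([Fe²⁺(aq)]^2·[Ni²⁺(aq)]) / [Fe³⁺(aq)]^2.
Isolating [Fe²⁺(aq)] in Q = 10^{−5.642} yields log [Fe²⁺(aq)] = −1.030, i.e. 0.093 M.

0.093 M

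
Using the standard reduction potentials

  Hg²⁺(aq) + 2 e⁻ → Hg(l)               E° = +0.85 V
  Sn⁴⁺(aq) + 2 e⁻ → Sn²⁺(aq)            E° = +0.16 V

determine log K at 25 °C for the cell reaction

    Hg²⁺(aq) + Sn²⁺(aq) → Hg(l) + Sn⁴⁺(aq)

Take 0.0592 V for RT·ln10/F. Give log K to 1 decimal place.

log K = 23.3

The Hg²⁺/Hg couple is reduced (cathode); E°cell = +0.85 − (+0.16) = +0.69 V with n = 2.
At equilibrium E = 0, so log K = nE°cell / 0.0592 = (2)(+0.69) / 0.0592 = 23.3.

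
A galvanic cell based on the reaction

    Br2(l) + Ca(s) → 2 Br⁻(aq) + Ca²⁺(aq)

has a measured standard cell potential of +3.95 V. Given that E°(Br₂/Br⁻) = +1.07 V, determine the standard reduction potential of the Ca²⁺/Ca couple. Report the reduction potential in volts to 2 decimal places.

In the reaction as written the Br₂/Br⁻ couple is reduced (cathode) and Ca²⁺/Ca is oxidized (anode), so E°cell = E°(Br₂/Br⁻) − E°(Ca²⁺/Ca).
E°(Ca²⁺/Ca) = E°(cathode) − E°cell = +1.07 − (+3.95) = −2.88 V.

−2.88 V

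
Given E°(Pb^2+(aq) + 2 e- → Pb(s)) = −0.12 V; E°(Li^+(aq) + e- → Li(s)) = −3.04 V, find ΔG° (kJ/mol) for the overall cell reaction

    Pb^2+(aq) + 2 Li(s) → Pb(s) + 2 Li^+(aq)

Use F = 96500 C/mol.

In the reaction as written Pb^2+(aq) is reduced, so the Pb²⁺/Pb couple is the cathode and Li⁺/Li is the anode.
E°cell = −0.12 − (−3.04) = +2.92 V; balancing electrons gives n = 2.
ΔG° = −nFE°cell = −(2)(96500)(+2.92) J/mol = −564 kJ/mol.

−564 kJ/mol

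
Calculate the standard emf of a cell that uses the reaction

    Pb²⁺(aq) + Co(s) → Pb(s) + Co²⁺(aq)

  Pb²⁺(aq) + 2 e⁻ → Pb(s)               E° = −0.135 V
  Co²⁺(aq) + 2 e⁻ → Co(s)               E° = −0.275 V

+0.140 V

Pb²⁺(aq) gains electrons, so the Pb²⁺/Pb couple is the cathode; the Co²⁺/Co couple is the anode.
E°cell = E°(cathode) − E°(anode) = −0.135 − (−0.275) = +0.140 V.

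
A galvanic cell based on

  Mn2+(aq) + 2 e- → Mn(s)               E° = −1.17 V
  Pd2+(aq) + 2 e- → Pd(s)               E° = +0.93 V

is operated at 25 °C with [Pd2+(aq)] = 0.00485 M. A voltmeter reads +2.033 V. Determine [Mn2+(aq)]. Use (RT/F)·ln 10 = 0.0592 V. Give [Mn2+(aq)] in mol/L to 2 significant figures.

0.89 M

Pd²⁺/Pd is the cathode (higher E°); E°cell = +0.93 − (−1.17) = +2.10 V with n = 2.
Since E = E° − (0.0592/n)·log Q, log Q = n(E° − E)/0.0592 = 2.264.
The balanced reaction is Pd2+(aq) + Mn(s) → Pd(s) + Mn2+(aq), so Q = [Mn2+(aq)] / [Pd2+(aq)].
Substituting the known concentrations and solving, log [Mn2+(aq)] = −0.050 and [Mn2+(aq)] = 0.89 M.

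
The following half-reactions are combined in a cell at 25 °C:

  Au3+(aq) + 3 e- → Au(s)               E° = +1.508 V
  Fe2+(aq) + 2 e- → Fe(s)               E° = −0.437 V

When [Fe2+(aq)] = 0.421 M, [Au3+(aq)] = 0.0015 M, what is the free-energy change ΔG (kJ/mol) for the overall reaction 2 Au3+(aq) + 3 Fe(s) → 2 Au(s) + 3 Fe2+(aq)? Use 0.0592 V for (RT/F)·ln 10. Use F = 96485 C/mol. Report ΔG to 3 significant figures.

With Au³⁺/Au reduced at the cathode, E°cell = +1.508 − (−0.437) = +1.945 V and n = 6.
Here Q = [Fe2+(aq)]^3 / [Au3+(aq)]^2 = 3.32×10^4 (log Q = 4.521), giving E = +1.945 − (0.0592/6)·(4.521) = +1.9004 V.
Then ΔG = −nFE = −6 × 96485 × +1.9004 J/mol = −1100 kJ/mol.

−1100 kJ/mol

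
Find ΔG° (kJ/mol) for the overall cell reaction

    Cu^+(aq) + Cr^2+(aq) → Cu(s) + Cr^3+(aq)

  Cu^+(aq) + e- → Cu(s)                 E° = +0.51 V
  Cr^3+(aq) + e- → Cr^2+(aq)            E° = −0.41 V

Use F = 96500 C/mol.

In the reaction as written Cu^+(aq) is reduced, so the Cu⁺/Cu couple is the cathode and Cr³⁺/Cr²⁺ is the anode.
E°cell = +0.51 − (−0.41) = +0.92 V; balancing electrons gives n = 1.
ΔG° = −nFE°cell = −(1)(96500)(+0.92) J/mol = −88.8 kJ/mol.

−88.8 kJ/mol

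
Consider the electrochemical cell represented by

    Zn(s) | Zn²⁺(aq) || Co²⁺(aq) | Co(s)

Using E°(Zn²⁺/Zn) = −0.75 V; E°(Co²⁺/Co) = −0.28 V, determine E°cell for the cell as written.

By convention the left-hand electrode in cell notation is the anode (oxidation) and the right-hand electrode is the cathode (reduction).
E°cell = E°(right) − E°(left) = −0.28 − (−0.75) = +0.47 V.

+0.47 V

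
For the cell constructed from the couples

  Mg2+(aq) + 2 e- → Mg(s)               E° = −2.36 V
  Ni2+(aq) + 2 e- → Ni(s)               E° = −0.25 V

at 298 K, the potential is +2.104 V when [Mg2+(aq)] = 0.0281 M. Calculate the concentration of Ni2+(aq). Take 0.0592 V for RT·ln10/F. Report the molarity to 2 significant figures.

0.018 M

The Ni²⁺/Ni couple has the larger reduction potential, so it is the cathode: E°cell = −0.25 − (−2.36) = +2.11 V and n = 2.
Since E = E° − (0.0592/n)·log Q, log Q = n(E° − E)/0.0592 = 0.203.
The balanced reaction is Ni2+(aq) + Mg(s) → Ni(s) + Mg2+(aq), so Q = [Mg2+(aq)] / [Ni2+(aq)].
Solving for the unknown gives log [Ni2+(aq)] = −1.754, so [Ni2+(aq)] ≈ 0.018 M.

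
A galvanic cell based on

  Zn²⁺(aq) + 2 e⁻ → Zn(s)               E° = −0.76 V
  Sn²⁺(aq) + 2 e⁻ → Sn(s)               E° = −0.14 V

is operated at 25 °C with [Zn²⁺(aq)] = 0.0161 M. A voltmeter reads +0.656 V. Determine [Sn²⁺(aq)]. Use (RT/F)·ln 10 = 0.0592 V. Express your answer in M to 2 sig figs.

The Sn²⁺/Sn couple has the larger reduction potential, so it is the cathode: E°cell = −0.14 − (−0.76) = +0.62 V and n = 2.
From the Nernst equation, log Q = n(E° − E)/0.0592 = 2·(+0.62 − (+0.656))/0.0592 = −1.216.
For Sn²⁺(aq) + Zn(s) → Sn(s) + Zn²⁺(aq), the reaction quotient is Q = [Zn²⁺(aq)] / [Sn²⁺(aq)].
Substituting the known concentrations and solving, log [Sn²⁺(aq)] = −0.577 and [Sn²⁺(aq)] = 0.26 M.

0.26 M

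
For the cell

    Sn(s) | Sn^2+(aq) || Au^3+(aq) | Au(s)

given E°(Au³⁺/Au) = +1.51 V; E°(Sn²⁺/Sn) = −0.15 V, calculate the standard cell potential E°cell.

+1.66 V

By convention the left-hand electrode in cell notation is the anode (oxidation) and the right-hand electrode is the cathode (reduction).
E°cell = E°(right) − E°(left) = +1.51 − (−0.15) = +1.66 V.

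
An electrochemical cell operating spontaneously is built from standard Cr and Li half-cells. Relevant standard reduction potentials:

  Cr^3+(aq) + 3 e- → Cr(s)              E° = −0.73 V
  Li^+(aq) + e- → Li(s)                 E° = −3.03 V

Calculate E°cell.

+2.30 V

The Cr³⁺/Cr couple has the higher E°, so Cr ion is reduced (cathode) and Li is oxidized (anode).
E°cell = E°(cathode) − E°(anode) = −0.73 − (−3.03) = +2.30 V.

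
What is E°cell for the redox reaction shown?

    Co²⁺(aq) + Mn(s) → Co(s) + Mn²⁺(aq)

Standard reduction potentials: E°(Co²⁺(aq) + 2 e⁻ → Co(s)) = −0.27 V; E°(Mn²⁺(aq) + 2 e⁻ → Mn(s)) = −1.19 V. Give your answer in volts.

In the reaction as written, Co²⁺(aq) is reduced (cathode) and Mn²⁺(aq) is produced by oxidation at the anode.
E°cell = E°(cathode) − E°(anode) = −0.27 − (−1.19) = +0.92 V.
The positive value indicates the reaction is spontaneous as written.

+0.92 V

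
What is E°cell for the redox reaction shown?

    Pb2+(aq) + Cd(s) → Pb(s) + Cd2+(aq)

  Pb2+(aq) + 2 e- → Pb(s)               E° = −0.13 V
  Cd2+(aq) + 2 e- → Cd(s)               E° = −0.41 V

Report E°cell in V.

Pb2+(aq) gains electrons, so the Pb²⁺/Pb couple is the cathode; the Cd²⁺/Cd couple is the anode.
E°cell = E°(cathode) − E°(anode) = −0.13 − (−0.41) = +0.28 V.
The positive value indicates the reaction is spontaneous as written.

+0.28 V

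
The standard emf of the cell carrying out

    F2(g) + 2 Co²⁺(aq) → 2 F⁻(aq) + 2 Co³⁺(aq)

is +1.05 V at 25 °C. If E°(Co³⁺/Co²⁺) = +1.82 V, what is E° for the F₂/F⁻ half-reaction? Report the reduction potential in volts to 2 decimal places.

+2.87 V

In the reaction as written the F₂/F⁻ couple is reduced (cathode) and Co³⁺/Co²⁺ is oxidized (anode), so E°cell = E°(F₂/F⁻) − E°(Co³⁺/Co²⁺).
E°(F₂/F⁻) = E°cell + E°(anode) = +1.05 + (+1.82) = +2.87 V.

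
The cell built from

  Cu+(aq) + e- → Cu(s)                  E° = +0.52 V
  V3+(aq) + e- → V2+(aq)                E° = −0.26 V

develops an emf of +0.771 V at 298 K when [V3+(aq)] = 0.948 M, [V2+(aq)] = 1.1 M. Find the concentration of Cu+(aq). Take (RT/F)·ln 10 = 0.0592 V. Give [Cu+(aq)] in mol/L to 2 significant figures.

0.61 M

The Cu⁺/Cu couple has the larger reduction potential, so it is the cathode: E°cell = +0.52 − (−0.26) = +0.78 V and n = 1.
Since E = E° − (0.0592/n)·log Q, log Q = n(E° − E)/0.0592 = 0.152.
For Cu+(aq) + V2+(aq) → Cu(s) + V3+(aq), the reaction quotient is Q = [V3+(aq)] / ([Cu+(aq)]·[V2+(aq)]).
Solving for the unknown gives log [Cu+(aq)] = −0.217, so [Cu+(aq)] ≈ 0.61 M.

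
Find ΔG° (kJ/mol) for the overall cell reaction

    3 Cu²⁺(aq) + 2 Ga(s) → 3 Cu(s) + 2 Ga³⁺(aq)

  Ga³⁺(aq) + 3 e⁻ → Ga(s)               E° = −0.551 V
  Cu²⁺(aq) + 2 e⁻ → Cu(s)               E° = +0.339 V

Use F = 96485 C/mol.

−515 kJ/mol

In the reaction as written Cu²⁺(aq) is reduced, so the Cu²⁺/Cu couple is the cathode and Ga³⁺/Ga is the anode.
E°cell = +0.339 − (−0.551) = +0.890 V; balancing electrons gives n = 6.
ΔG° = −nFE°cell = −(6)(96485)(+0.890) J/mol = −515 kJ/mol.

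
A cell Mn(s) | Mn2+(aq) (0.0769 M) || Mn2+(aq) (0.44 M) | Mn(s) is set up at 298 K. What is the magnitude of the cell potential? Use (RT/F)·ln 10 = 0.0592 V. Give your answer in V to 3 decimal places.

For a concentration cell E°cell = 0, since both electrodes use the same couple.
The compartment with the higher Mn2+(aq) concentration (0.44 M) acts as the cathode; ions are reduced there and produced at the dilute (0.0769 M) anode.
With n = 2, Ecell = −(0.0592/2)·log([dilute]/[conc]) = −(0.0592/2)·log(0.0769/0.44) = +0.022 V.

0.022 V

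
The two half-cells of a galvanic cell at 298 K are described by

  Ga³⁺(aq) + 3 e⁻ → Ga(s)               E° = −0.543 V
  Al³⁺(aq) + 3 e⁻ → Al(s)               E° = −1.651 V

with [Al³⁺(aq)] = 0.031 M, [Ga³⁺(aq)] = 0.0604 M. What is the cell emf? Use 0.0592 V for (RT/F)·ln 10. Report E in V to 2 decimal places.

+1.11 V

Ga³⁺/Ga is reduced (cathode, E° = −0.543 V) and Al³⁺/Al is oxidized (anode).
The standard potential is −0.543 − (−1.651) = +1.108 V and the balanced reaction transfers n = 3 electrons.
The balanced reaction is Ga³⁺(aq) + Al(s) → Ga(s) + Al³⁺(aq), so Q = [Al³⁺(aq)] / [Ga³⁺(aq)] = 0.513 and log Q = −0.290.
E = E° − (0.0592/n)·log Q = +1.108 − (0.0592/3)(−0.290) = +1.11 V.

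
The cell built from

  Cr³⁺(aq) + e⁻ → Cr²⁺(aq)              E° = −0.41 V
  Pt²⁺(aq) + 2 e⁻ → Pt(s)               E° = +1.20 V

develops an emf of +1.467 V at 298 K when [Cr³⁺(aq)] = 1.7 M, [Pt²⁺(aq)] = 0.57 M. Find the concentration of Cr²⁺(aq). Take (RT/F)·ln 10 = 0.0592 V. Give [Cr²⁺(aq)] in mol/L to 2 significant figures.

With Pt²⁺/Pt at the cathode and Cr³⁺/Cr²⁺ at the anode, E°cell = +1.20 − (−0.41) = +1.61 V (n = 2).
From the Nernst equation, log Q = n(E° − E)/0.0592 = 2·(+1.61 − (+1.467))/0.0592 = 4.831.
For Pt²⁺(aq) + 2 Cr²⁺(aq) → Pt(s) + 2 Cr³⁺(aq), the reaction quotient is Q = [Cr³⁺(aq)]^2 / ([Pt²⁺(aq)]·[Cr²⁺(aq)]^2).
Substituting the known concentrations and solving, log [Cr²⁺(aq)] = −2.063 and [Cr²⁺(aq)] = 0.0086 M.

0.0086 M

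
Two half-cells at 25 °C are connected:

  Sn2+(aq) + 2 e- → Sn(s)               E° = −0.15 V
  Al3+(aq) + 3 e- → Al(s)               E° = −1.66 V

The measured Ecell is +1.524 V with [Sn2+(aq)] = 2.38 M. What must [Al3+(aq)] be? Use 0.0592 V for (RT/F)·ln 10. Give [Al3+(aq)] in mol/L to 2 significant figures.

0.72 M

The Sn²⁺/Sn couple has the larger reduction potential, so it is the cathode: E°cell = −0.15 − (−1.66) = +1.51 V and n = 6.
From the Nernst equation, log Q = n(E° − E)/0.0592 = 6·(+1.51 − (+1.524))/0.0592 = −1.419.
Balancing electrons gives 3 Sn2+(aq) + 2 Al(s) → 3 Sn(s) + 2 Al3+(aq); thus Q = [Al3+(aq)]^2 / [Sn2+(aq)]^3.
Isolating [Al3+(aq)] in Q = 10^{−1.419} yields log [Al3+(aq)] = −0.145, i.e. 0.72 M.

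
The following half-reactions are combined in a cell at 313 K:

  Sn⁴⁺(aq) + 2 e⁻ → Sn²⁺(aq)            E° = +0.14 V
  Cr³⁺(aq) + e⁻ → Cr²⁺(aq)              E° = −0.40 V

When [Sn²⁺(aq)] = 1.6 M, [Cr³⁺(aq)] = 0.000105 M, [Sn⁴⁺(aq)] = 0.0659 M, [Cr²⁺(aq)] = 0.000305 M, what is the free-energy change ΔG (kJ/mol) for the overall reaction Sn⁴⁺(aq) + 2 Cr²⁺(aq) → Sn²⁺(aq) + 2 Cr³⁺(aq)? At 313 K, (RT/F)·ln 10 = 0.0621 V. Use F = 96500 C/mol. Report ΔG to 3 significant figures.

With Sn⁴⁺/Sn²⁺ reduced at the cathode, E°cell = +0.14 − (−0.40) = +0.54 V and n = 2.
The reaction quotient is ([Sn²⁺(aq)]·[Cr³⁺(aq)]^2) / ([Sn⁴⁺(aq)]·[Cr²⁺(aq)]^2) = 2.88; by Nernst, E = +0.54 − (0.0621/2)(0.459) = +0.5257 V.
Then ΔG = −nFE = −2 × 96500 × +0.5257 J/mol = −101 kJ/mol.

−101 kJ/mol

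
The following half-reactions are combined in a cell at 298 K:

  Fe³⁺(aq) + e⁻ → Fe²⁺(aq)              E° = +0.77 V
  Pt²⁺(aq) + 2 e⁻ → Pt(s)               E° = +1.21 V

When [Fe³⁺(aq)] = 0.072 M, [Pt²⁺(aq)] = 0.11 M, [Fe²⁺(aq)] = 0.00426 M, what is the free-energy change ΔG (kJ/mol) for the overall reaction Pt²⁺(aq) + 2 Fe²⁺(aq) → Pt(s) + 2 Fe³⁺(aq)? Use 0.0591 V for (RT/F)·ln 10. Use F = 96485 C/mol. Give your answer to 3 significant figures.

−65.4 kJ/mol

With Pt²⁺/Pt reduced at the cathode, E°cell = +1.21 − (+0.77) = +0.44 V and n = 2.
Q = [Fe³⁺(aq)]^2 / ([Pt²⁺(aq)]·[Fe²⁺(aq)]^2) = 2.6×10^3, so log Q = 3.414 and E = +0.44 − (0.0591/2)(3.414) = +0.3391 V.
ΔG = −nFE = −(2)(96485)(+0.3391) J/mol = −65.4 kJ/mol.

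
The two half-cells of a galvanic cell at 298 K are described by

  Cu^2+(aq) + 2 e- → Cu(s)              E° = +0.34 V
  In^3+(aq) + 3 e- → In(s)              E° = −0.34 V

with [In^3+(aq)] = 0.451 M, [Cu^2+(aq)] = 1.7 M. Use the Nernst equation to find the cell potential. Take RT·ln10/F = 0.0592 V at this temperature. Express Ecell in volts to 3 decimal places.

The Cu²⁺/Cu couple has the more positive E°, so it is the cathode; In³⁺/In is the anode.
The standard potential is +0.34 − (−0.34) = +0.68 V and the balanced reaction transfers n = 6 electrons.
For the overall reaction 3 Cu^2+(aq) + 2 In(s) → 3 Cu(s) + 2 In^3+(aq), Q = [In^3+(aq)]^2 / [Cu^2+(aq)]^3 = 0.0414, giving log Q = −1.383.
Applying E = E° − (RT ln10/nF)·log Q gives +0.68 − (0.0592/6)(−1.383) = +0.694 V.

+0.694 V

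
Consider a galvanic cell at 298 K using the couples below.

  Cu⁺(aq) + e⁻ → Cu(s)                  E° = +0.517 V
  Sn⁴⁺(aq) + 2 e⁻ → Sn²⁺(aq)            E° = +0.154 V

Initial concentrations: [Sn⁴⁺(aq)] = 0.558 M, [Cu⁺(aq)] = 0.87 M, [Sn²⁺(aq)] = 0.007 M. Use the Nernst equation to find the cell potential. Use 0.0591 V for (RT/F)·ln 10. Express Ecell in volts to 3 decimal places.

Since E°(Cu⁺/Cu) > E°(Sn⁴⁺/Sn²⁺), Cu⁺/Cu serves as the cathode.
E°cell = E°cat − E°an = +0.517 − (+0.154) = +0.363 V; n = 2.
The balanced reaction is 2 Cu⁺(aq) + Sn²⁺(aq) → 2 Cu(s) + Sn⁴⁺(aq), so Q = [Sn⁴⁺(aq)] / ([Cu⁺(aq)]^2·[Sn²⁺(aq)]) = 105 and log Q = 2.022.
Applying E = E° − (RT ln10/nF)·log Q gives +0.363 − (0.0591/2)(2.022) = +0.303 V.

+0.303 V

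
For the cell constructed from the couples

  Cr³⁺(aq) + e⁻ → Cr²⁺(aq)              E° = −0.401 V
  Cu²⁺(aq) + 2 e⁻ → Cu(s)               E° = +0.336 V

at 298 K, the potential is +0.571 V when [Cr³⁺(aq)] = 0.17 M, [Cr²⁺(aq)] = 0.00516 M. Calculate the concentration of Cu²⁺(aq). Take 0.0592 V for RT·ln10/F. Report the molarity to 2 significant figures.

Cu²⁺/Cu is the cathode (higher E°); E°cell = +0.336 − (−0.401) = +0.737 V with n = 2.
Since E = E° − (0.0592/n)·log Q, log Q = n(E° − E)/0.0592 = 5.608.
For Cu²⁺(aq) + 2 Cr²⁺(aq) → Cu(s) + 2 Cr³⁺(aq), the reaction quotient is Q = [Cr³⁺(aq)]^2 / ([Cu²⁺(aq)]·[Cr²⁺(aq)]^2).
Isolating [Cu²⁺(aq)] in Q = 10^{5.608} yields log [Cu²⁺(aq)] = −2.572, i.e. 0.0027 M.

0.0027 M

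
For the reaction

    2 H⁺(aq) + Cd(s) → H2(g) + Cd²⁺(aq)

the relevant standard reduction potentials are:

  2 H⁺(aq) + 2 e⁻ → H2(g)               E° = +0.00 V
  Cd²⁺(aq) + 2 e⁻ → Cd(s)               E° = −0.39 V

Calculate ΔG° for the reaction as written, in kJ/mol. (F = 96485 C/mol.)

−75.3 kJ/mol

In the reaction as written H⁺(aq) is reduced, so the 2H⁺/H₂ couple is the cathode and Cd²⁺/Cd is the anode.
E°cell = +0.00 − (−0.39) = +0.39 V; balancing electrons gives n = 2.
ΔG° = −nFE°cell = −(2)(96485)(+0.39) J/mol = −75.3 kJ/mol.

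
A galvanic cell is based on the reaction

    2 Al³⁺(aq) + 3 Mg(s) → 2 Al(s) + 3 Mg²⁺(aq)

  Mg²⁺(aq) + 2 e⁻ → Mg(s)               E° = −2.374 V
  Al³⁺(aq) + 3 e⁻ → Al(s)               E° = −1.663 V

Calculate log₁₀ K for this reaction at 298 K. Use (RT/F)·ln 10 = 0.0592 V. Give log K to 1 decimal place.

The Al³⁺/Al couple is reduced (cathode); E°cell = −1.663 − (−2.374) = +0.711 V with n = 6.
At equilibrium E = 0, so log K = nE°cell / 0.0592 = (6)(+0.711) / 0.0592 = 72.1.

log K = 72.1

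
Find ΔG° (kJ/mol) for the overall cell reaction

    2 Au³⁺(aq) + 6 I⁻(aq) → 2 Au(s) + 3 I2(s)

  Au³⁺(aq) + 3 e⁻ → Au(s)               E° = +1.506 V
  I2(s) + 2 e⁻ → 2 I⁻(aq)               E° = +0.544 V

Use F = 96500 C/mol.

−557 kJ/mol

In the reaction as written Au³⁺(aq) is reduced, so the Au³⁺/Au couple is the cathode and I₂/I⁻ is the anode.
E°cell = +1.506 − (+0.544) = +0.962 V; balancing electrons gives n = 6.
ΔG° = −nFE°cell = −(6)(96500)(+0.962) J/mol = −557 kJ/mol.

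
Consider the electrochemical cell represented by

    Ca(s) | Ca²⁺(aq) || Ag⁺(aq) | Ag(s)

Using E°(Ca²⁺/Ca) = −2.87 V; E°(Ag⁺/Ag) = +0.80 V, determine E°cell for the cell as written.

By convention the left-hand electrode in cell notation is the anode (oxidation) and the right-hand electrode is the cathode (reduction).
E°cell = E°(right) − E°(left) = +0.80 − (−2.87) = +3.67 V.

+3.67 V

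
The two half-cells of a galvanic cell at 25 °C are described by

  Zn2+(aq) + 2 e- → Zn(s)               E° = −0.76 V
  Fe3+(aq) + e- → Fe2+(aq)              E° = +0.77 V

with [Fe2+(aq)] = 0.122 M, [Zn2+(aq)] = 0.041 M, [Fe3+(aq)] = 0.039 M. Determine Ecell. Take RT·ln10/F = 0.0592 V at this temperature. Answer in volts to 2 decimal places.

+1.54 V

Fe³⁺/Fe²⁺ is reduced (cathode, E° = +0.77 V) and Zn²⁺/Zn is oxidized (anode).
The standard potential is +0.77 − (−0.76) = +1.53 V and the balanced reaction transfers n = 2 electrons.
The balanced reaction is 2 Fe3+(aq) + Zn(s) → 2 Fe2+(aq) + Zn2+(aq), so Q = ([Fe2+(aq)]^2·[Zn2+(aq)]) / [Fe3+(aq)]^2 = 0.401 and log Q = −0.397.
Applying E = E° − (RT ln10/nF)·log Q gives +1.53 − (0.0592/2)(−0.397) = +1.54 V.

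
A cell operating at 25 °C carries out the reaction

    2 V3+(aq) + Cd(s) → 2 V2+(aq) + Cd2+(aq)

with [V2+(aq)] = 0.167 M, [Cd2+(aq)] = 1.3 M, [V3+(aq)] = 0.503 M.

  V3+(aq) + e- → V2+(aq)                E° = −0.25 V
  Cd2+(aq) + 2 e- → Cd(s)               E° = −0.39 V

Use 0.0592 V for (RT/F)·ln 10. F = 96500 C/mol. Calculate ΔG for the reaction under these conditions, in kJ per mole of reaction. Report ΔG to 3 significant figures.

−31.8 kJ/mol

The standard cell potential is −0.25 − (−0.39) = +0.14 V, with n = 2 electrons in the balanced equation.
Here Q = ([V2+(aq)]^2·[Cd2+(aq)]) / [V3+(aq)]^2 = 0.143 (log Q = −0.844), giving E = +0.14 − (0.0592/2)·(−0.844) = +0.1650 V.
Finally ΔG = −nFE = −(2)(96500 C/mol)(+0.1650 V) = −31.8 kJ/mol.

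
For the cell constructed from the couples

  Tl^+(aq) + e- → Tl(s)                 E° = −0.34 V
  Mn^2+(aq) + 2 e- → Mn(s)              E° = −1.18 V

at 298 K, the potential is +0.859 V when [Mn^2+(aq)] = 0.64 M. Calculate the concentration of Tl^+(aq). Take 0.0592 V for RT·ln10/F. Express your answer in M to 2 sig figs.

The Tl⁺/Tl couple has the larger reduction potential, so it is the cathode: E°cell = −0.34 − (−1.18) = +0.84 V and n = 2.
Since E = E° − (0.0592/n)·log Q, log Q = n(E° − E)/0.0592 = −0.642.
The balanced reaction is 2 Tl^+(aq) + Mn(s) → 2 Tl(s) + Mn^2+(aq), so Q = [Mn^2+(aq)] / [Tl^+(aq)]^2.
Solving for the unknown gives log [Tl^+(aq)] = 0.224, so [Tl^+(aq)] ≈ 1.7 M.

1.7 M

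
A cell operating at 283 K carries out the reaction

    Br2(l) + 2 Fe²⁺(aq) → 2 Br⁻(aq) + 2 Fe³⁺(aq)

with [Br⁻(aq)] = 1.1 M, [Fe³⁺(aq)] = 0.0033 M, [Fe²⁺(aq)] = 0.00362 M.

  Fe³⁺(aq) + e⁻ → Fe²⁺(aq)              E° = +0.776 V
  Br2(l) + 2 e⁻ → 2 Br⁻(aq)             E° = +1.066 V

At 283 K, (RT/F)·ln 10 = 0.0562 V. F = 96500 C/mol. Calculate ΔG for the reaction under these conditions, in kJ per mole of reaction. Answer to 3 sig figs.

−56.0 kJ/mol

The standard cell potential is +1.066 − (+0.776) = +0.290 V, with n = 2 electrons in the balanced equation.
The reaction quotient is ([Br⁻(aq)]^2·[Fe³⁺(aq)]^2) / [Fe²⁺(aq)]^2 = 1.01; by Nernst, E = +0.290 − (0.0562/2)(0.002) = +0.2899 V.
ΔG = −nFE = −(2)(96500)(+0.2899) J/mol = −56.0 kJ/mol.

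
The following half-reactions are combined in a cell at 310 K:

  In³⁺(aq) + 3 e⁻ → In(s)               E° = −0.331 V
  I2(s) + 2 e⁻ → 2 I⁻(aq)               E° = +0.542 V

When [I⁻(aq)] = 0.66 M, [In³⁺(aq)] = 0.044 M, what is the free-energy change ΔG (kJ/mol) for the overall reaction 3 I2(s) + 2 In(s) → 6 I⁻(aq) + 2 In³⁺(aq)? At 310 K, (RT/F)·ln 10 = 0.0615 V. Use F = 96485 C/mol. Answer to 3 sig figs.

−528 kJ/mol

The standard cell potential is +0.542 − (−0.331) = +0.873 V, with n = 6 electrons in the balanced equation.
Q = [I⁻(aq)]^6·[In³⁺(aq)]^2 = 0.00016, so log Q = −3.796 and E = +0.873 − (0.0615/6)(−3.796) = +0.9119 V.
ΔG = −nFE = −(6)(96485)(+0.9119) J/mol = −528 kJ/mol.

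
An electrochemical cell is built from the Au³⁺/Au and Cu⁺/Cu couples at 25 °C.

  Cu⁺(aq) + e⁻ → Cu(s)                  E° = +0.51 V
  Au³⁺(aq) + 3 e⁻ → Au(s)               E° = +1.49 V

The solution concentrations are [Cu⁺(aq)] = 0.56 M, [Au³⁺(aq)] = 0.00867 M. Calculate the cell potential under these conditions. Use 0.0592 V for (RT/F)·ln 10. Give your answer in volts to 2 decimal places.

+0.95 V

Au³⁺/Au is reduced (cathode, E° = +1.49 V) and Cu⁺/Cu is oxidized (anode).
E°cell = +1.49 − (+0.51) = +0.98 V, with n = 3 electrons transferred.
Balancing gives Au³⁺(aq) + 3 Cu(s) → Au(s) + 3 Cu⁺(aq); hence Q = [Cu⁺(aq)]^3 / [Au³⁺(aq)] = 20.3 (log Q = 1.307).
Applying E = E° − (RT ln10/nF)·log Q gives +0.98 − (0.0592/3)(1.307) = +0.95 V.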